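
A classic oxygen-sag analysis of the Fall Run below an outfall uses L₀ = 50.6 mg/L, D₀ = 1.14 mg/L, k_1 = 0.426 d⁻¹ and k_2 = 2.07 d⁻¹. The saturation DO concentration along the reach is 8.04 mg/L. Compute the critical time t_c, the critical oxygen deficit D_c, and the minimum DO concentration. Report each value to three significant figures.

At the critical point dD/dt = 0, so k_1 L₀ e^(−k_1 t) = k_2 D. Substituting D(t) from the Streeter–Phelps equation and solving for t gives
t_c = ln[(k_2/k_1)(1 − D₀(k_2−k_1)/(k_1 L₀))] / (k_2−k_1).
Here k_2−k_1 = 1.644 d⁻¹ and 1 − D₀(k_2−k_1)/(k_1 L₀) = 1 − 1.14×1.644/(0.426×50.6) = 0.9131, so
t_c = ln(4.859 × 0.9131) / 1.644 = 1.490 / 1.644 = 0.9063 d.
D_c = (k_1/k_2) L₀ e^(−k_1 t_c) = (0.426/2.07) × 50.6 × e^(−0.426×0.9063) = 0.2058 × 50.6 × 0.6797 = 7.078 mg/L.
Minimum DO = C_s − D_c = 8.04 − 7.078 = 0.9618 mg/L.

t_c ≈ 0.906 d; D_c ≈ 7.08 mg/L; min DO ≈ 0.962 mg/L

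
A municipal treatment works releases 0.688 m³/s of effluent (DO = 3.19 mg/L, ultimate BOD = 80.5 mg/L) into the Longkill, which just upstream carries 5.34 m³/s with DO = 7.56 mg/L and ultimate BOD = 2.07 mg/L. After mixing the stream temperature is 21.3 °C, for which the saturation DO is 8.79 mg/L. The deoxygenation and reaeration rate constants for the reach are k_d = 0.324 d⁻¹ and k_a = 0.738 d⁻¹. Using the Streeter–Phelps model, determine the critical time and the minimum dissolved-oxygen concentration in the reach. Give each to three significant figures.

Mixed DO = (5.34×7.56 + 0.688×3.19)/(5.34+0.688) = 42.57/6.028 = 7.061 mg/L.
Mixed L₀ = (5.34×2.07 + 0.688×80.5)/(6.028) = 66.44/6.028 = 11.02 mg/L.
Initial deficit D₀ = C_s − DO₀ = 8.79 − 7.061 = 1.729 mg/L.
t_c = (1/0.4140) ln[(0.738/0.324)(1 − 1.729×0.4140/(0.324×11.02))] = 2.415 × ln(1.821) = 1.448 d.
D_c = (0.324/0.738) × 11.02 × e^(−0.324×1.448) = 0.4390 × 11.02 × 0.6255 = 3.027 mg/L.
Minimum DO = 8.79 − 3.027 = 5.763 mg/L.

t_c ≈ 1.45 d; minimum DO ≈ 5.76 mg/L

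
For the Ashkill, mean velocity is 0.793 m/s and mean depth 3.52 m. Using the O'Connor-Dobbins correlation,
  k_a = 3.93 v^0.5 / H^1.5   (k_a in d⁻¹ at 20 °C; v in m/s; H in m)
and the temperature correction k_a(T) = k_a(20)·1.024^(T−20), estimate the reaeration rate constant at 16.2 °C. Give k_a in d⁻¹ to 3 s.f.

k_a(20) = 3.93 × 0.793^0.5 / 3.52^1.5 = 3.93 × 0.8905 / 6.604 = 0.5299 d⁻¹.
k_a(16.2) = 0.5299 × 1.024^(16.2−20) = 0.5299 × 0.9138 = 0.4843 d⁻¹.

k_a ≈ 0.484 d⁻¹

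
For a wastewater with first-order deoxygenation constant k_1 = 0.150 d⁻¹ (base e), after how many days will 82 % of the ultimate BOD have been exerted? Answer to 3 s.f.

y/L₀ = 1 − e^(−k_1 t) = 0.82 ⇒ e^(−k_1 t) = 0.180
t = −ln(0.180) / 0.150 = 1.715 / 0.150 = 11.43 d.

t ≈ 11.4 d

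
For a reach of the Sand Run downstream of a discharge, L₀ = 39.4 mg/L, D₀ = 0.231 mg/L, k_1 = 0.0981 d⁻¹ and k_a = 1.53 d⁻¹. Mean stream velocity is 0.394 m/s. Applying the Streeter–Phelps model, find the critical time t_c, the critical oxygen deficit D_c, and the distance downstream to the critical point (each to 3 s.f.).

t_c ≈ 1.86 d; D_c ≈ 2.11 mg/L; x_c ≈ 63.2 km

With k_a/k_1 = 15.60 and 1 − D₀(k_a−k_1)/(k_1 L₀) = 0.9144,
t_c = ln(15.60 × 0.9144) / (1.53 − 0.0981) = ln(14.26) / 1.432 = 2.658/1.432 = 1.856 d.
L(t_c) = L₀ e^(−k_1 t_c) = 39.4 × 0.8335 = 32.84 mg/L, and at the critical point k_a D_c = k_1 L, so D_c = (0.0981/1.53) × 32.84 = 2.106 mg/L.
x_c = v t_c = 0.394 m/s × 1.856 d × 86400 s/d = 63180 m ≈ 63.2 km.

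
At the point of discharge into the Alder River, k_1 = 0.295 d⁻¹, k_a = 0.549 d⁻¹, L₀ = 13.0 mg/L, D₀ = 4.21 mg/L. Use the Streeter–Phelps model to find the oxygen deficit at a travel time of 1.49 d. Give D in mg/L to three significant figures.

k_1 L₀/(k_a−k_1) = 0.295×13.0/(0.549−0.295) = 3.835/0.2540 = 15.10 mg/L.
e^(−k_1 t) = e^(−0.295×1.490) = 0.6443; e^(−k_a t) = e^(−0.549×1.490) = 0.4413.
D = 15.10 × (0.6443 − 0.4413) + 4.21 × 0.4413 = 3.065 + 1.858 = 4.923 mg/L.

D ≈ 4.92 mg/L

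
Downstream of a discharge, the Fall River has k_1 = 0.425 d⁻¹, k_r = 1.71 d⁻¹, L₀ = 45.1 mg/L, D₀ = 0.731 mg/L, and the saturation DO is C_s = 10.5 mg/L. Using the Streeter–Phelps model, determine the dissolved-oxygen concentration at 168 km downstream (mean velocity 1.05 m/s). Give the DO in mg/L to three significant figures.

Travel time t = x/v = 168 km / (1.05 m/s) = 168000 m / 1.05 m/s = 160000 s = 1.852 d.
k_1 L₀/(k_r−k_1) = 0.425×45.1/(1.71−0.425) = 19.17/1.285 = 14.92 mg/L.
e^(−k_1 t) = e^(−0.425×1.852) = 0.4552; e^(−k_r t) = e^(−1.71×1.852) = 0.04214.
D = 14.92 × (0.4552 − 0.04214) + 0.731 × 0.04214 = 6.161 + 0.03081 = 6.192 mg/L.
DO = C_s − D = 10.5 − 6.192 = 4.308 mg/L.

DO ≈ 4.31 mg/L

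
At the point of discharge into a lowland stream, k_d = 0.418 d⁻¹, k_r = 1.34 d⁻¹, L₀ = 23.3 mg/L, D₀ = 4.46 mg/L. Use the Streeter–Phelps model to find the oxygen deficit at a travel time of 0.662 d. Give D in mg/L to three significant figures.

k_d L₀/(k_r−k_d) = 0.418×23.3/(1.34−0.418) = 9.739/0.9220 = 10.56 mg/L.
e^(−k_d t) = e^(−0.418×0.6620) = 0.7583; e^(−k_r t) = e^(−1.34×0.6620) = 0.4119.
D = 10.56 × (0.7583 − 0.4119) + 4.46 × 0.4119 = 3.659 + 1.837 = 5.496 mg/L.

D ≈ 5.50 mg/L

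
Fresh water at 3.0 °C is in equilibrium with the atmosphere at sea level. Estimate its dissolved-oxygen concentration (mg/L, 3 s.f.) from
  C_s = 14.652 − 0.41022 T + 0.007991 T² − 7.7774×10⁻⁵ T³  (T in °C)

C_s = 14.652 − 0.41022×3.0 + 0.007991×3.0² − 7.7774×10⁻⁵×3.0³ = 13.49 mg/L.

C_s ≈ 13.5 mg/L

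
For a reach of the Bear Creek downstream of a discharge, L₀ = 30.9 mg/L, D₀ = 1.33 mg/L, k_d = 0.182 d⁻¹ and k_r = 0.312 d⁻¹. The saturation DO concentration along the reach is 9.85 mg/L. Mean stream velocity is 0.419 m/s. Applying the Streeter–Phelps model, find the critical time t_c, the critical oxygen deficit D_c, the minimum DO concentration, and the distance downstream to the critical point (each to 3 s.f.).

t_c ≈ 3.91 d; D_c ≈ 8.85 mg/L; min DO ≈ 0.996 mg/L; x_c ≈ 141 km

With k_r/k_d = 1.714 and 1 − D₀(k_r−k_d)/(k_d L₀) = 0.9693,
t_c = ln(1.714 × 0.9693) / (0.312 − 0.182) = ln(1.662) / 0.1300 = 0.5078/0.1300 = 3.906 d.
L(t_c) = L₀ e^(−k_d t_c) = 30.9 × 0.4912 = 15.18 mg/L, and at the critical point k_r D_c = k_d L, so D_c = (0.182/0.312) × 15.18 = 8.854 mg/L.
Minimum DO = C_s − D_c = 9.85 − 8.854 = 0.9959 mg/L.
x_c = v t_c = 0.419 m/s × 3.906 d × 86400 s/d = 141400 m ≈ 141 km.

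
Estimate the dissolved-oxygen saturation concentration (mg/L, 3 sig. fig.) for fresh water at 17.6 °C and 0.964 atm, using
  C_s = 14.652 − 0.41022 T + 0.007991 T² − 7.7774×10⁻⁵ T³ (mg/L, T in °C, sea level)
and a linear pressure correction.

C_s ≈ 9.14 mg/L

At sea level: C_s = 14.652 − 0.41022×17.6 + 0.007991×17.6² − 7.7774×10⁻⁵×17.6³ = 9.483 mg/L.
Pressure correction: C_s' = 9.483 × 0.964 = 9.142 mg/L.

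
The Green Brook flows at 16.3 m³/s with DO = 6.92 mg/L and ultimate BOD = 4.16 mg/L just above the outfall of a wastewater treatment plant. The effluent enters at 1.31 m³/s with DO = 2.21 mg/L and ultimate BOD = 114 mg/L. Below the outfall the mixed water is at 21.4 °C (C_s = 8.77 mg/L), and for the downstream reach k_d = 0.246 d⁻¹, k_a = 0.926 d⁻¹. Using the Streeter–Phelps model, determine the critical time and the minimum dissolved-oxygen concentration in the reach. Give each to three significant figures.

t_c ≈ 0.950 d; minimum DO ≈ 6.18 mg/L

Mixed DO = (16.3×6.92 + 1.31×2.21)/(16.3+1.31) = 115.7/17.61 = 6.570 mg/L.
Mixed L₀ = (16.3×4.16 + 1.31×114)/(17.61) = 217.1/17.61 = 12.33 mg/L.
Initial deficit D₀ = C_s − DO₀ = 8.77 − 6.570 = 2.200 mg/L.
t_c = (1/0.6800) ln[(0.926/0.246)(1 − 2.200×0.6800/(0.246×12.33))] = 1.471 × ln(1.907) = 0.9497 d.
D_c = (0.246/0.926) × 12.33 × e^(−0.246×0.9497) = 0.2657 × 12.33 × 0.7917 = 2.593 mg/L.
Minimum DO = 8.77 − 2.593 = 6.177 mg/L.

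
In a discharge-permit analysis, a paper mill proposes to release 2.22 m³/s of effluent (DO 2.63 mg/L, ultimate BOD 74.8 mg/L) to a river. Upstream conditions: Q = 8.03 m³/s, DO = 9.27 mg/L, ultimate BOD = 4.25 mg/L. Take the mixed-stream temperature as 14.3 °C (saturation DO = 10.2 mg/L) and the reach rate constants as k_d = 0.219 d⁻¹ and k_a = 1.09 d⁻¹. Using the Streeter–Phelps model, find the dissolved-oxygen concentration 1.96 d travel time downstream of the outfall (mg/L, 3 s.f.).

DO ≈ 7.30 mg/L

Mixed DO = (8.03×9.27 + 2.22×2.63)/(8.03+2.22) = 80.28/10.25 = 7.832 mg/L.
Mixed L₀ = (8.03×4.25 + 2.22×74.8)/(10.25) = 200.2/10.25 = 19.53 mg/L.
Initial deficit D₀ = C_s − DO₀ = 10.2 − 7.832 = 2.368 mg/L.
D(1.96) = [0.219×19.53/(1.09−0.219)](e^(−0.219×1.96) − e^(−1.09×1.96)) + 2.368 e^(−1.09×1.96)
= 4.911 × (0.6510 − 0.1181) + 2.368 × 0.1181 = 2.897 mg/L.
DO = 10.2 − 2.897 = 7.303 mg/L.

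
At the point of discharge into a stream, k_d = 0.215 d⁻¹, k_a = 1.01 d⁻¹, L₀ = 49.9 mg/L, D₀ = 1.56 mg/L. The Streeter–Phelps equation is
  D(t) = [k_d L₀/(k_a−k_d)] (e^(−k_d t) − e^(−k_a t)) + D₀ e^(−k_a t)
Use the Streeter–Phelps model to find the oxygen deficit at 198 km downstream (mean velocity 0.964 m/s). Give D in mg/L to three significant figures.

D ≈ 7.01 mg/L

Travel time t = x/v = 198 km / (0.964 m/s) = 198000 m / 0.964 m/s = 205400 s = 2.377 d.
k_d L₀/(k_a−k_d) = 0.215×49.9/(1.01−0.215) = 10.73/0.7950 = 13.49 mg/L.
e^(−k_d t) = e^(−0.215×2.377) = 0.5998; e^(−k_a t) = e^(−1.01×2.377) = 0.09063.
D = 13.49 × (0.5998 − 0.09063) + 1.56 × 0.09063 = 6.872 + 0.1414 = 7.013 mg/L.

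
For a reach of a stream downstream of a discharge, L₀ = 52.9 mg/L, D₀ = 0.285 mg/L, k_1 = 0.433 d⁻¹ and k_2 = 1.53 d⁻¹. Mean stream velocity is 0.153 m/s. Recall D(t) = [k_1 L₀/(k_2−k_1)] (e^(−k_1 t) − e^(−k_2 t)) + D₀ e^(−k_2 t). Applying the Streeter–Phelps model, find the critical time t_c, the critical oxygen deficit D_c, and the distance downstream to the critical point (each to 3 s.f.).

At the critical point dD/dt = 0, so k_1 L₀ e^(−k_1 t) = k_2 D. Substituting D(t) from the Streeter–Phelps equation and solving for t gives
t_c = ln[(k_2/k_1)(1 − D₀(k_2−k_1)/(k_1 L₀))] / (k_2−k_1).
Here k_2−k_1 = 1.097 d⁻¹ and 1 − D₀(k_2−k_1)/(k_1 L₀) = 1 − 0.285×1.097/(0.433×52.9) = 0.9864, so
t_c = ln(3.533 × 0.9864) / 1.097 = 1.249 / 1.097 = 1.138 d.
D_c = (k_1/k_2) L₀ e^(−k_1 t_c) = (0.433/1.53) × 52.9 × e^(−0.433×1.138) = 0.2830 × 52.9 × 0.6109 = 9.146 mg/L.
x_c = v t_c = 0.153 m/s × 1.138 d × 86400 s/d = 15050 m ≈ 15.0 km.

t_c ≈ 1.14 d; D_c ≈ 9.15 mg/L; x_c ≈ 15.0 km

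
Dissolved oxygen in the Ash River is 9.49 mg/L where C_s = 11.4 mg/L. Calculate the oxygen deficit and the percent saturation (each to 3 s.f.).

D = C_s − C = 11.4 − 9.49 = 1.91 mg/L.
% saturation = 9.49/11.4 × 100 = 83.2 %.

D ≈ 1.91 mg/L; 83.2 % saturation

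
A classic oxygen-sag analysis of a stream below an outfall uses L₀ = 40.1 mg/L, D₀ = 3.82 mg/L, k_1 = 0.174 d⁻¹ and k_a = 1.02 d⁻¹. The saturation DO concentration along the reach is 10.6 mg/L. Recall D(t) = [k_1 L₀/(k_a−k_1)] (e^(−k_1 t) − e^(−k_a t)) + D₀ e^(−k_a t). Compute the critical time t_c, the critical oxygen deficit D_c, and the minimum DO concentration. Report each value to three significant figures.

t_c ≈ 1.36 d; D_c ≈ 5.40 mg/L; min DO ≈ 5.20 mg/L

With k_a/k_1 = 5.862 and 1 − D₀(k_a−k_1)/(k_1 L₀) = 0.5368,
t_c = ln(5.862 × 0.5368) / (1.02 − 0.174) = ln(3.147) / 0.8460 = 1.146/0.8460 = 1.355 d.
D_c = (k_1/k_a) L₀ e^(−k_1 t_c) = (0.174/1.02) × 40.1 × e^(−0.174×1.355) = 0.1706 × 40.1 × 0.7899 = 5.404 mg/L.
Minimum DO = C_s − D_c = 10.6 − 5.404 = 5.196 mg/L.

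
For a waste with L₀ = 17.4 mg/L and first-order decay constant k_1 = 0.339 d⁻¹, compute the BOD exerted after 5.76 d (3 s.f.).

y ≈ 14.9 mg/L

y_t = L₀(1 − e^(−k_1 t)) = 17.4 × (1 − e^(−0.339×5.76))
= 17.4 × (1 − 0.1419) = 17.4 × 0.8581 = 14.93 mg/L.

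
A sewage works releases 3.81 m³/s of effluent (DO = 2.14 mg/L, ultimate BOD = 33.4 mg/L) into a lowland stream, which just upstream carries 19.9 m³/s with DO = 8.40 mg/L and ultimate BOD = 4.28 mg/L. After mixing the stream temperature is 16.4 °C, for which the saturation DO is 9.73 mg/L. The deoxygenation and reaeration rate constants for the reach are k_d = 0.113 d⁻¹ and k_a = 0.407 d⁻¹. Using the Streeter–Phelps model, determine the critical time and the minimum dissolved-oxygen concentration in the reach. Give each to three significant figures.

t_c ≈ 0.500 d; minimum DO ≈ 7.38 mg/L

Mixed DO = (19.9×8.40 + 3.81×2.14)/(19.9+3.81) = 175.3/23.71 = 7.394 mg/L.
Mixed L₀ = (19.9×4.28 + 3.81×33.4)/(23.71) = 212.4/23.71 = 8.959 mg/L.
Initial deficit D₀ = C_s − DO₀ = 9.73 − 7.394 = 2.336 mg/L.
t_c = (1/0.2940) ln[(0.407/0.113)(1 − 2.336×0.2940/(0.113×8.959))] = 3.401 × ln(1.159) = 0.5005 d.
D_c = (0.113/0.407) × 8.959 × e^(−0.113×0.5005) = 0.2776 × 8.959 × 0.9450 = 2.351 mg/L.
Minimum DO = 9.73 − 2.351 = 7.379 mg/L.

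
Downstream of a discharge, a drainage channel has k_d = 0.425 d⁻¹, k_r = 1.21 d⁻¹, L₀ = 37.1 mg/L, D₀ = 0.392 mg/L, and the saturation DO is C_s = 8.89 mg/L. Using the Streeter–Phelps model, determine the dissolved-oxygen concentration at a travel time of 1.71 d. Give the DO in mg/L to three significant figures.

DO ≈ 1.67 mg/L

k_d L₀/(k_r−k_d) = 0.425×37.1/(1.21−0.425) = 15.77/0.7850 = 20.09 mg/L.
e^(−k_d t) = e^(−0.425×1.710) = 0.4835; e^(−k_r t) = e^(−1.21×1.710) = 0.1263.
D = 20.09 × (0.4835 − 0.1263) + 0.392 × 0.1263 = 7.174 + 0.04951 = 7.224 mg/L.
DO = C_s − D = 8.89 − 7.224 = 1.666 mg/L.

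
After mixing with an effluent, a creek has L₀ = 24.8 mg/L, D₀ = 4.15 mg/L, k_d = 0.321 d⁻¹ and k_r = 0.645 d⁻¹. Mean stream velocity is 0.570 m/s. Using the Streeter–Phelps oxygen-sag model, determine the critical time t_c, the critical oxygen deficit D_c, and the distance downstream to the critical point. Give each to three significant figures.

With k_r/k_d = 2.009 and 1 − D₀(k_r−k_d)/(k_d L₀) = 0.8311,
t_c = ln(2.009 × 0.8311) / (0.645 − 0.321) = ln(1.670) / 0.3240 = 0.5128/0.3240 = 1.583 d.
L(t_c) = L₀ e^(−k_d t_c) = 24.8 × 0.6017 = 14.92 mg/L, and at the critical point k_r D_c = k_d L, so D_c = (0.321/0.645) × 14.92 = 7.426 mg/L.
x_c = v t_c = 0.570 m/s × 1.583 d × 86400 s/d = 77950 m ≈ 77.9 km.

t_c ≈ 1.58 d; D_c ≈ 7.43 mg/L; x_c ≈ 77.9 km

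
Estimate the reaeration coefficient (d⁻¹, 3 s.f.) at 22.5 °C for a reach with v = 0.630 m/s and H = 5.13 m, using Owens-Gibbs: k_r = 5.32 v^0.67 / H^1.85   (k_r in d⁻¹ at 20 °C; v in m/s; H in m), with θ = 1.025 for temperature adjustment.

k_r(20) = 5.32 × 0.630^0.67 / 5.13^1.85 = 5.32 × 0.7338 / 20.59 = 0.1896 d⁻¹.
k_r(22.5) = 0.1896 × 1.025^(22.5−20) = 0.1896 × 1.064 = 0.2016 d⁻¹.

k_r ≈ 0.202 d⁻¹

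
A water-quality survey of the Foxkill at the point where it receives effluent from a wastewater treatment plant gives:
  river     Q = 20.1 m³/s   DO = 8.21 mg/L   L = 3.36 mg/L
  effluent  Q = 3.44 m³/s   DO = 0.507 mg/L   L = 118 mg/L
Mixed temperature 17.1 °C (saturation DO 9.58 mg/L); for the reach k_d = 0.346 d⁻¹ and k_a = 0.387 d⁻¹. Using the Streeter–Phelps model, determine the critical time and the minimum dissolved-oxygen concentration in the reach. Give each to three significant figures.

t_c ≈ 2.37 d; minimum DO ≈ 1.66 mg/L

Mixed DO = (20.1×8.21 + 3.44×0.507)/(20.1+3.44) = 166.8/23.54 = 7.084 mg/L.
Mixed L₀ = (20.1×3.36 + 3.44×118)/(23.54) = 473.5/23.54 = 20.11 mg/L.
Initial deficit D₀ = C_s − DO₀ = 9.58 − 7.084 = 2.496 mg/L.
t_c = (1/0.04100) ln[(0.387/0.346)(1 − 2.496×0.04100/(0.346×20.11))] = 24.39 × ln(1.102) = 2.370 d.
D_c = (0.346/0.387) × 20.11 × e^(−0.346×2.370) = 0.8941 × 20.11 × 0.4404 = 7.919 mg/L.
Minimum DO = 9.58 − 7.919 = 1.661 mg/L.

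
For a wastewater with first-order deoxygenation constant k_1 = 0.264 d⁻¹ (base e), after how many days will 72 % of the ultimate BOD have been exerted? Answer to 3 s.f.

y/L₀ = 1 − e^(−k_1 t) = 0.72 ⇒ e^(−k_1 t) = 0.280
t = −ln(0.280) / 0.264 = 1.273 / 0.264 = 4.822 d.

t ≈ 4.82 d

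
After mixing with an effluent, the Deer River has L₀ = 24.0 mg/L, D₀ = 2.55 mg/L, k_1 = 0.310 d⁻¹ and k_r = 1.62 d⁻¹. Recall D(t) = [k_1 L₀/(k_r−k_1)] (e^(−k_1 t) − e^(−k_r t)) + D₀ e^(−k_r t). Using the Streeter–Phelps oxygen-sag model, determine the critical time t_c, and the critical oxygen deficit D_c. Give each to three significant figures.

With k_r/k_1 = 5.226 and 1 − D₀(k_r−k_1)/(k_1 L₀) = 0.5510,
t_c = ln(5.226 × 0.5510) / (1.62 − 0.310) = ln(2.879) / 1.310 = 1.058/1.310 = 0.8073 d.
L(t_c) = L₀ e^(−k_1 t_c) = 24.0 × 0.7786 = 18.69 mg/L, and at the critical point k_r D_c = k_1 L, so D_c = (0.310/1.62) × 18.69 = 3.576 mg/L.

t_c ≈ 0.807 d; D_c ≈ 3.58 mg/L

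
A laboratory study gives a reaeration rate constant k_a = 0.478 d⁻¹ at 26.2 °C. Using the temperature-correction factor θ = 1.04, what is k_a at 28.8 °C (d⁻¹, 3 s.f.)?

k_a ≈ 0.529 d⁻¹

k_a(T₂) = k_a(T₁) · θ^(T₂−T₁) = 0.478 × 1.04^(28.8−26.2)
= 0.478 × 1.04^2.60 = 0.478 × 1.107 = 0.5293 d⁻¹.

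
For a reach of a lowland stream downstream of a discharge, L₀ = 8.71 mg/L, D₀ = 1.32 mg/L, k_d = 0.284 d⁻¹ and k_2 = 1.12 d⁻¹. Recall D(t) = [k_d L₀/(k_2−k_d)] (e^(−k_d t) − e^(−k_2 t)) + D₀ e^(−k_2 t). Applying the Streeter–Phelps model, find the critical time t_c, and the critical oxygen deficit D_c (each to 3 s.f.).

At the critical point dD/dt = 0, so k_d L₀ e^(−k_d t) = k_2 D. Substituting D(t) from the Streeter–Phelps equation and solving for t gives
t_c = ln[(k_2/k_d)(1 − D₀(k_2−k_d)/(k_d L₀))] / (k_2−k_d).
Here k_2−k_d = 0.8360 d⁻¹ and 1 − D₀(k_2−k_d)/(k_d L₀) = 1 − 1.32×0.8360/(0.284×8.71) = 0.5539, so
t_c = ln(3.944 × 0.5539) / 0.8360 = 0.7813 / 0.8360 = 0.9346 d.
D_c = (k_d/k_2) L₀ e^(−k_d t_c) = (0.284/1.12) × 8.71 × e^(−0.284×0.9346) = 0.2536 × 8.71 × 0.7669 = 1.694 mg/L.

t_c ≈ 0.935 d; D_c ≈ 1.69 mg/L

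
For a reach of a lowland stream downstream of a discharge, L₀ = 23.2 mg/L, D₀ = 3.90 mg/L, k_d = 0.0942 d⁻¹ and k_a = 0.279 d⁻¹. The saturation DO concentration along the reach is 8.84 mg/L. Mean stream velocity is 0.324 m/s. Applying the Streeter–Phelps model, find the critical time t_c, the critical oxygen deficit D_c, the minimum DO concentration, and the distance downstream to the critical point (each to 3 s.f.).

t_c = [1/(k_a−k_d)] ln[(k_a/k_d)(1 − D₀(k_a−k_d)/(k_d L₀))]
= [1/(0.279−0.0942)] ln[(0.279/0.0942)(1 − 3.90×0.1848/(0.0942×23.2))]
= (1/0.1848) ln[2.962 × 0.6702] = 5.411 × ln(1.985) = 5.411 × 0.6856 = 3.710 d.
L(t_c) = L₀ e^(−k_d t_c) = 23.2 × 0.7050 = 16.36 mg/L, and at the critical point k_a D_c = k_d L, so D_c = (0.0942/0.279) × 16.36 = 5.523 mg/L.
Minimum DO = C_s − D_c = 8.84 − 5.523 = 3.317 mg/L.
x_c = v t_c = 0.324 m/s × 3.710 d × 86400 s/d = 103900 m ≈ 104 km.

t_c ≈ 3.71 d; D_c ≈ 5.52 mg/L; min DO ≈ 3.32 mg/L; x_c ≈ 104 km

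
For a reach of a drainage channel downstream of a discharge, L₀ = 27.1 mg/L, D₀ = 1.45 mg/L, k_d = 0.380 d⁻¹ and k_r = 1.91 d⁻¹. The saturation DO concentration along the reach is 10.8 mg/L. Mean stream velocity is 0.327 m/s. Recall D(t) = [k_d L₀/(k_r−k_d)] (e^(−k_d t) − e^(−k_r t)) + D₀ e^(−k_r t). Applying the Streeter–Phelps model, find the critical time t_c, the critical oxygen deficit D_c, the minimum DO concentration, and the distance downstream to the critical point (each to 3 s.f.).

At the critical point dD/dt = 0, so k_d L₀ e^(−k_d t) = k_r D. Substituting D(t) from the Streeter–Phelps equation and solving for t gives
t_c = ln[(k_r/k_d)(1 − D₀(k_r−k_d)/(k_d L₀))] / (k_r−k_d).
Here k_r−k_d = 1.530 d⁻¹ and 1 − D₀(k_r−k_d)/(k_d L₀) = 1 − 1.45×1.530/(0.380×27.1) = 0.7846, so
t_c = ln(5.026 × 0.7846) / 1.530 = 1.372 / 1.530 = 0.8968 d.
L(t_c) = L₀ e^(−k_d t_c) = 27.1 × 0.7112 = 19.27 mg/L, and at the critical point k_r D_c = k_d L, so D_c = (0.380/1.91) × 19.27 = 3.835 mg/L.
Minimum DO = C_s − D_c = 10.8 − 3.835 = 6.965 mg/L.
x_c = v t_c = 0.327 m/s × 0.8968 d × 86400 s/d = 25340 m ≈ 25.3 km.

t_c ≈ 0.897 d; D_c ≈ 3.83 mg/L; min DO ≈ 6.97 mg/L; x_c ≈ 25.3 km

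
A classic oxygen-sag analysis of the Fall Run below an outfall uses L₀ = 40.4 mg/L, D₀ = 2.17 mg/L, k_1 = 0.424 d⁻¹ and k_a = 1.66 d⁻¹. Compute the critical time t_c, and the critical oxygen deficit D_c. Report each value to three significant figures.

t_c ≈ 0.966 d; D_c ≈ 6.85 mg/L

At the critical point dD/dt = 0, so k_1 L₀ e^(−k_1 t) = k_a D. Substituting D(t) from the Streeter–Phelps equation and solving for t gives
t_c = ln[(k_a/k_1)(1 − D₀(k_a−k_1)/(k_1 L₀))] / (k_a−k_1).
Here k_a−k_1 = 1.236 d⁻¹ and 1 − D₀(k_a−k_1)/(k_1 L₀) = 1 − 2.17×1.236/(0.424×40.4) = 0.8434, so
t_c = ln(3.915 × 0.8434) / 1.236 = 1.195 / 1.236 = 0.9665 d.
L(t_c) = L₀ e^(−k_1 t_c) = 40.4 × 0.6638 = 26.82 mg/L, and at the critical point k_a D_c = k_1 L, so D_c = (0.424/1.66) × 26.82 = 6.850 mg/L.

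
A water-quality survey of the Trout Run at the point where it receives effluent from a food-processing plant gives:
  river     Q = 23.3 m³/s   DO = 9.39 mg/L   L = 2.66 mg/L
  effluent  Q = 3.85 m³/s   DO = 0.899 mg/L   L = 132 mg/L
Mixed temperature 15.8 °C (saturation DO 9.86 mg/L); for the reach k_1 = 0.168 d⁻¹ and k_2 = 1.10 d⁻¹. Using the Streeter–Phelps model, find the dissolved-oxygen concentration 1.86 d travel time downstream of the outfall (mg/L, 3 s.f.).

DO ≈ 7.36 mg/L

Mixed DO = (23.3×9.39 + 3.85×0.899)/(23.3+3.85) = 222.2/27.15 = 8.186 mg/L.
Mixed L₀ = (23.3×2.66 + 3.85×132)/(27.15) = 570.2/27.15 = 21.00 mg/L.
Initial deficit D₀ = C_s − DO₀ = 9.86 − 8.186 = 1.674 mg/L.
D(1.86) = [0.168×21.00/(1.10−0.168)](e^(−0.168×1.86) − e^(−1.10×1.86)) + 1.674 e^(−1.10×1.86)
= 3.786 × (0.7316 − 0.1293) + 1.674 × 0.1293 = 2.497 mg/L.
DO = 9.86 − 2.497 = 7.363 mg/L.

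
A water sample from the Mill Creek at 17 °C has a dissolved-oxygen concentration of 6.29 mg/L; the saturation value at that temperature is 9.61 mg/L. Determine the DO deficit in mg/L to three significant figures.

D ≈ 3.32 mg/L

D = C_s − C = 9.61 − 6.29 = 3.32 mg/L.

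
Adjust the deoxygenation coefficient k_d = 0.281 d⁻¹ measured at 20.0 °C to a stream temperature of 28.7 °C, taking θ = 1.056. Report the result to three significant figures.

k_d(T₂) = k_d(T₁) · θ^(T₂−T₁) = 0.281 × 1.056^(28.7−20.0)
= 0.281 × 1.056^8.70 = 0.281 × 1.606 = 0.4514 d⁻¹.

k_d ≈ 0.451 d⁻¹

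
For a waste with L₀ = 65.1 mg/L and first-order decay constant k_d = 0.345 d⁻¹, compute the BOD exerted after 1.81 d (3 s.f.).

y_t = L₀(1 − e^(−k_d t)) = 65.1 × (1 − e^(−0.345×1.81))
= 65.1 × (1 − 0.5356) = 65.1 × 0.4644 = 30.24 mg/L.

y ≈ 30.2 mg/L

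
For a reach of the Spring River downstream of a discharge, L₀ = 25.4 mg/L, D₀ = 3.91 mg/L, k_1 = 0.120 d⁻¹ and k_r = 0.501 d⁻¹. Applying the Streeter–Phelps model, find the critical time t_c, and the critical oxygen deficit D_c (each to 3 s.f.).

With k_r/k_1 = 4.175 and 1 − D₀(k_r−k_1)/(k_1 L₀) = 0.5112,
t_c = ln(4.175 × 0.5112) / (0.501 − 0.120) = ln(2.134) / 0.3810 = 0.7582/0.3810 = 1.990 d.
L(t_c) = L₀ e^(−k_1 t_c) = 25.4 × 0.7876 = 20.00 mg/L, and at the critical point k_r D_c = k_1 L, so D_c = (0.120/0.501) × 20.00 = 4.791 mg/L.

t_c ≈ 1.99 d; D_c ≈ 4.79 mg/L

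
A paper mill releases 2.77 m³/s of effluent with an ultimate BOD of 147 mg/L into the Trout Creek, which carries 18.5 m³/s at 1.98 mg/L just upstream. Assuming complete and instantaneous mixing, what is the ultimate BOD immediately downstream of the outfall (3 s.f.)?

Flow-weighted mixing: C = (Q_r C_r + Q_w C_w)/(Q_r + Q_w)
= (18.5×1.98 + 2.77×147)/(18.5 + 2.77) = 443.8/21.27 = 20.87 mg/L.

20.9 mg/L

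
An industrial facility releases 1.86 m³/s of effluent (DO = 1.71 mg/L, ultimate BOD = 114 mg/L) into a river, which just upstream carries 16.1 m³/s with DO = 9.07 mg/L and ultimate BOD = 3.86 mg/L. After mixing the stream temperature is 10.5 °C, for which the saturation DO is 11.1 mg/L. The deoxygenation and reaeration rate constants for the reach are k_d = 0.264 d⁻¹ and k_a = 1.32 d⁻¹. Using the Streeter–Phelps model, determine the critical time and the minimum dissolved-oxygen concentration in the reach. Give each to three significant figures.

Mixed DO = (16.1×9.07 + 1.86×1.71)/(16.1+1.86) = 149.2/17.96 = 8.308 mg/L.
Mixed L₀ = (16.1×3.86 + 1.86×114)/(17.96) = 274.2/17.96 = 15.27 mg/L.
Initial deficit D₀ = C_s − DO₀ = 11.1 − 8.308 = 2.792 mg/L.
t_c = (1/1.056) ln[(1.32/0.264)(1 − 2.792×1.056/(0.264×15.27))] = 0.9470 × ln(1.342) = 0.2786 d.
D_c = (0.264/1.32) × 15.27 × e^(−0.264×0.2786) = 0.2000 × 15.27 × 0.9291 = 2.837 mg/L.
Minimum DO = 11.1 − 2.837 = 8.263 mg/L.

t_c ≈ 0.279 d; minimum DO ≈ 8.26 mg/L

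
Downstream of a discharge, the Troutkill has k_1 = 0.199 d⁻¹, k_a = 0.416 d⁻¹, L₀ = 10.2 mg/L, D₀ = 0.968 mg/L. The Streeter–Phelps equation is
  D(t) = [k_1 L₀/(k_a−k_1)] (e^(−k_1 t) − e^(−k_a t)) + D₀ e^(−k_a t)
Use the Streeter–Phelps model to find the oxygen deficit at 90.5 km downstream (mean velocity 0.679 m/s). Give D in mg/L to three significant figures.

Travel time t = x/v = 90.5 km / (0.679 m/s) = 90500 m / 0.679 m/s = 133300 s = 1.543 d.
k_1 L₀/(k_a−k_1) = 0.199×10.2/(0.416−0.199) = 2.030/0.2170 = 9.354 mg/L.
e^(−k_1 t) = e^(−0.199×1.543) = 0.7357; e^(−k_a t) = e^(−0.416×1.543) = 0.5264.
D = 9.354 × (0.7357 − 0.5264) + 0.968 × 0.5264 = 1.958 + 0.5095 = 2.467 mg/L.

D ≈ 2.47 mg/L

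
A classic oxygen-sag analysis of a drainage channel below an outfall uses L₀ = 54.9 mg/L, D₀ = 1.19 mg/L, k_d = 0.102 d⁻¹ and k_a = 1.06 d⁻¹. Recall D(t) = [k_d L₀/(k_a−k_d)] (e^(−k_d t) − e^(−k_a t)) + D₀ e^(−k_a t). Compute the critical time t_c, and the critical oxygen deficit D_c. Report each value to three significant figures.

At the critical point dD/dt = 0, so k_d L₀ e^(−k_d t) = k_a D. Substituting D(t) from the Streeter–Phelps equation and solving for t gives
t_c = ln[(k_a/k_d)(1 − D₀(k_a−k_d)/(k_d L₀))] / (k_a−k_d).
Here k_a−k_d = 0.9580 d⁻¹ and 1 − D₀(k_a−k_d)/(k_d L₀) = 1 − 1.19×0.9580/(0.102×54.9) = 0.7964, so
t_c = ln(10.39 × 0.7964) / 0.9580 = 2.113 / 0.9580 = 2.206 d.
D_c = (k_d/k_a) L₀ e^(−k_d t_c) = (0.102/1.06) × 54.9 × e^(−0.102×2.206) = 0.09623 × 54.9 × 0.7985 = 4.218 mg/L.

t_c ≈ 2.21 d; D_c ≈ 4.22 mg/L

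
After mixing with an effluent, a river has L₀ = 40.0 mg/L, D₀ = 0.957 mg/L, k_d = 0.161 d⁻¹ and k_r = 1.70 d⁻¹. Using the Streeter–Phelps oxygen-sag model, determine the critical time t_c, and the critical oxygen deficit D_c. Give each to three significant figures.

t_c ≈ 1.36 d; D_c ≈ 3.04 mg/L

With k_r/k_d = 10.56 and 1 − D₀(k_r−k_d)/(k_d L₀) = 0.7713,
t_c = ln(10.56 × 0.7713) / (1.70 − 0.161) = ln(8.144) / 1.539 = 2.097/1.539 = 1.363 d.
L(t_c) = L₀ e^(−k_d t_c) = 40.0 × 0.8030 = 32.12 mg/L, and at the critical point k_r D_c = k_d L, so D_c = (0.161/1.70) × 32.12 = 3.042 mg/L.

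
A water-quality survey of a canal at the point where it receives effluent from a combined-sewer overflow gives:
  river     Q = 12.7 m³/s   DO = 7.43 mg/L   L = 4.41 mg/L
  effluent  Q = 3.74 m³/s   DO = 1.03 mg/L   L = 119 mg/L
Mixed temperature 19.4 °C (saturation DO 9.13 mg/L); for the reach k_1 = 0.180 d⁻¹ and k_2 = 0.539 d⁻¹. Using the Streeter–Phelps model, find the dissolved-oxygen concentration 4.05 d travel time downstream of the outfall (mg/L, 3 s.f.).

DO ≈ 3.12 mg/L

Mixed DO = (12.7×7.43 + 3.74×1.03)/(12.7+3.74) = 98.21/16.44 = 5.974 mg/L.
Mixed L₀ = (12.7×4.41 + 3.74×119)/(16.44) = 501.1/16.44 = 30.48 mg/L.
Initial deficit D₀ = C_s − DO₀ = 9.13 − 5.974 = 3.156 mg/L.
D(4.05) = [0.180×30.48/(0.539−0.180)](e^(−0.180×4.05) − e^(−0.539×4.05)) + 3.156 e^(−0.539×4.05)
= 15.28 × (0.4824 − 0.1127) + 3.156 × 0.1127 = 6.005 mg/L.
DO = 9.13 − 6.005 = 3.125 mg/L.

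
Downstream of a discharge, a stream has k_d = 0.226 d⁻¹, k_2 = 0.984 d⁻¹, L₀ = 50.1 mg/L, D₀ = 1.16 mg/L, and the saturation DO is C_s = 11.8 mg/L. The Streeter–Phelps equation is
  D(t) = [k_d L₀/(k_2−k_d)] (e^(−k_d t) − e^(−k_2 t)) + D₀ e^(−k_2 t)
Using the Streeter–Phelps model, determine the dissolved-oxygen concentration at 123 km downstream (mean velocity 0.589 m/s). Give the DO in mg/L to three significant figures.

DO ≈ 4.43 mg/L

Travel time t = x/v = 123 km / (0.589 m/s) = 123000 m / 0.589 m/s = 208800 s = 2.417 d.
k_d L₀/(k_2−k_d) = 0.226×50.1/(0.984−0.226) = 11.32/0.7580 = 14.94 mg/L.
e^(−k_d t) = e^(−0.226×2.417) = 0.5791; e^(−k_2 t) = e^(−0.984×2.417) = 0.09271.
D = 14.94 × (0.5791 − 0.09271) + 1.16 × 0.09271 = 7.266 + 0.1075 = 7.373 mg/L.
DO = C_s − D = 11.8 − 7.373 = 4.427 mg/L.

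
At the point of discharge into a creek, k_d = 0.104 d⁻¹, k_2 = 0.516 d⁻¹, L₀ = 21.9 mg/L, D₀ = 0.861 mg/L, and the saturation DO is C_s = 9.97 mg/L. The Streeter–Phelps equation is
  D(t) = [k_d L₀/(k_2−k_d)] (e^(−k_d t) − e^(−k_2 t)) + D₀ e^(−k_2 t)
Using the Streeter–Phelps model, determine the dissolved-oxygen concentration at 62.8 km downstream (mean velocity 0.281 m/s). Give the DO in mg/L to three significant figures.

Travel time t = x/v = 62.8 km / (0.281 m/s) = 62800 m / 0.281 m/s = 223500 s = 2.587 d.
k_d L₀/(k_2−k_d) = 0.104×21.9/(0.516−0.104) = 2.278/0.4120 = 5.528 mg/L.
e^(−k_d t) = e^(−0.104×2.587) = 0.7641; e^(−k_2 t) = e^(−0.516×2.587) = 0.2632.
D = 5.528 × (0.7641 − 0.2632) + 0.861 × 0.2632 = 2.769 + 0.2266 = 2.996 mg/L.
DO = C_s − D = 9.97 − 2.996 = 6.974 mg/L.

DO ≈ 6.97 mg/L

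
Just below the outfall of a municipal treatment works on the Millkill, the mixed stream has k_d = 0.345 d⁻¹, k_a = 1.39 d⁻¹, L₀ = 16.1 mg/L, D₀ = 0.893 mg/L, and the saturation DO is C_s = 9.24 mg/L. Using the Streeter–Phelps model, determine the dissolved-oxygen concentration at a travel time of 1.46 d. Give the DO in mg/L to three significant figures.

DO ≈ 6.61 mg/L

k_d L₀/(k_a−k_d) = 0.345×16.1/(1.39−0.345) = 5.554/1.045 = 5.315 mg/L.
e^(−k_d t) = e^(−0.345×1.460) = 0.6043; e^(−k_a t) = e^(−1.39×1.460) = 0.1314.
D = 5.315 × (0.6043 − 0.1314) + 0.893 × 0.1314 = 2.513 + 0.1174 = 2.631 mg/L.
DO = C_s − D = 9.24 − 2.631 = 6.609 mg/L.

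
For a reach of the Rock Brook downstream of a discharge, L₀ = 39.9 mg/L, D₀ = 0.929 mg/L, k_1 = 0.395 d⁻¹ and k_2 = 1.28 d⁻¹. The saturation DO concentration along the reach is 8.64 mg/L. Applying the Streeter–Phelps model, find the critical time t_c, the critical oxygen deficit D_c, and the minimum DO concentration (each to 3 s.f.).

With k_2/k_1 = 3.241 and 1 − D₀(k_2−k_1)/(k_1 L₀) = 0.9478,
t_c = ln(3.241 × 0.9478) / (1.28 − 0.395) = ln(3.071) / 0.8850 = 1.122/0.8850 = 1.268 d.
L(t_c) = L₀ e^(−k_1 t_c) = 39.9 × 0.6060 = 24.18 mg/L, and at the critical point k_2 D_c = k_1 L, so D_c = (0.395/1.28) × 24.18 = 7.462 mg/L.
Minimum DO = C_s − D_c = 8.64 − 7.462 = 1.178 mg/L.

t_c ≈ 1.27 d; D_c ≈ 7.46 mg/L; min DO ≈ 1.18 mg/L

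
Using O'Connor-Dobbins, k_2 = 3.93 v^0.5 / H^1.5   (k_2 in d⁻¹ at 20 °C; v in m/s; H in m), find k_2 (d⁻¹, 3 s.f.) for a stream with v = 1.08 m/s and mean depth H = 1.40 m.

k_2 ≈ 2.47 d⁻¹

k_2 = 3.93 × 1.08^0.5 / 1.40^1.5 = 3.93 × 1.039 / 1.657 = 2.466 d⁻¹.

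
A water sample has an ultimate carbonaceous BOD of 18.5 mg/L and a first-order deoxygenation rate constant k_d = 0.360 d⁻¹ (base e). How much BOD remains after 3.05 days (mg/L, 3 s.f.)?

L_t = L₀ e^(−k_d t) = 18.5 × e^(−0.360×3.05) = 18.5 × 0.3335 = 6.170 mg/L.

L ≈ 6.17 mg/L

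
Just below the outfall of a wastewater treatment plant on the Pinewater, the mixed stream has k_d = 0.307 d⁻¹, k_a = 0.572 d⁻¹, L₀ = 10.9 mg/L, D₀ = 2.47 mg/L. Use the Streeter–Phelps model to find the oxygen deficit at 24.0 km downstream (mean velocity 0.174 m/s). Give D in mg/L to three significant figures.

Travel time t = x/v = 24.0 km / (0.174 m/s) = 24000 m / 0.174 m/s = 137900 s = 1.596 d.
k_d L₀/(k_a−k_d) = 0.307×10.9/(0.572−0.307) = 3.346/0.2650 = 12.63 mg/L.
e^(−k_d t) = e^(−0.307×1.596) = 0.6126; e^(−k_a t) = e^(−0.572×1.596) = 0.4013.
D = 12.63 × (0.6126 − 0.4013) + 2.47 × 0.4013 = 2.668 + 0.9911 = 3.659 mg/L.

D ≈ 3.66 mg/L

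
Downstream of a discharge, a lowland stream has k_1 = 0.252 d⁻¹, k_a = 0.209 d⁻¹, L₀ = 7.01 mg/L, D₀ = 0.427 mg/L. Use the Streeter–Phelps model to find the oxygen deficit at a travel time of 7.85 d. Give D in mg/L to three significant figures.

D ≈ 2.36 mg/L

k_1 L₀/(k_a−k_1) = 0.252×7.01/(0.209−0.252) = 1.767/-0.04300 = -41.08 mg/L.
e^(−k_1 t) = e^(−0.252×7.850) = 0.1383; e^(−k_a t) = e^(−0.209×7.850) = 0.1939.
D = -41.08 × (0.1383 − 0.1939) + 0.427 × 0.1939 = 2.282 + 0.08278 = 2.364 mg/L.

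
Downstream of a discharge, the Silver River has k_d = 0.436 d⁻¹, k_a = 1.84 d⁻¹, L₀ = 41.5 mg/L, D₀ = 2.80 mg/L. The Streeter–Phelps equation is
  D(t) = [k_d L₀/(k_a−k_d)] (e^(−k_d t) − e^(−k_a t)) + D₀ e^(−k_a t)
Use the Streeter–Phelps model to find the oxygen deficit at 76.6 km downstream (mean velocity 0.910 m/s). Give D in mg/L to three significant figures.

D ≈ 6.75 mg/L

Travel time t = x/v = 76.6 km / (0.910 m/s) = 76600 m / 0.910 m/s = 84180 s = 0.9743 d.
k_d L₀/(k_a−k_d) = 0.436×41.5/(1.84−0.436) = 18.09/1.404 = 12.89 mg/L.
e^(−k_d t) = e^(−0.436×0.9743) = 0.6539; e^(−k_a t) = e^(−1.84×0.9743) = 0.1665.
D = 12.89 × (0.6539 − 0.1665) + 2.80 × 0.1665 = 6.281 + 0.4663 = 6.748 mg/L.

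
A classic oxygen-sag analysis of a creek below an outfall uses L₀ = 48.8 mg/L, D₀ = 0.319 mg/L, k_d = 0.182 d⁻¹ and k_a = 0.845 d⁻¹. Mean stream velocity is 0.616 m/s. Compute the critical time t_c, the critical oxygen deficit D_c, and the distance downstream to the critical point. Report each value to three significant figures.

At the critical point dD/dt = 0, so k_d L₀ e^(−k_d t) = k_a D. Substituting D(t) from the Streeter–Phelps equation and solving for t gives
t_c = ln[(k_a/k_d)(1 − D₀(k_a−k_d)/(k_d L₀))] / (k_a−k_d).
Here k_a−k_d = 0.6630 d⁻¹ and 1 − D₀(k_a−k_d)/(k_d L₀) = 1 − 0.319×0.6630/(0.182×48.8) = 0.9762, so
t_c = ln(4.643 × 0.9762) / 0.6630 = 1.511 / 0.6630 = 2.279 d.
D_c = (k_d/k_a) L₀ e^(−k_d t_c) = (0.182/0.845) × 48.8 × e^(−0.182×2.279) = 0.2154 × 48.8 × 0.6604 = 6.942 mg/L.
x_c = v t_c = 0.616 m/s × 2.279 d × 86400 s/d = 121300 m ≈ 121 km.

t_c ≈ 2.28 d; D_c ≈ 6.94 mg/L; x_c ≈ 121 km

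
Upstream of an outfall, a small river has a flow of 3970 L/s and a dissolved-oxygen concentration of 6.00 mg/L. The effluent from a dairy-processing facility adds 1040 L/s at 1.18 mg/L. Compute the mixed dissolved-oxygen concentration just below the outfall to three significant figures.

5.00 mg/L

Flow-weighted mixing: C = (Q_r C_r + Q_w C_w)/(Q_r + Q_w)
= (3970×6.00 + 1040×1.18)/(3970 + 1040) = 25050/5010 = 4.999 mg/L.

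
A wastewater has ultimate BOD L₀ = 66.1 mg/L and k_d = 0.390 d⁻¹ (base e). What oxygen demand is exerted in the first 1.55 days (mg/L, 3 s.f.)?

y_t = L₀(1 − e^(−k_d t)) = 66.1 × (1 − e^(−0.390×1.55))
= 66.1 × (1 − 0.5463) = 66.1 × 0.4537 = 29.99 mg/L.

y ≈ 30.0 mg/L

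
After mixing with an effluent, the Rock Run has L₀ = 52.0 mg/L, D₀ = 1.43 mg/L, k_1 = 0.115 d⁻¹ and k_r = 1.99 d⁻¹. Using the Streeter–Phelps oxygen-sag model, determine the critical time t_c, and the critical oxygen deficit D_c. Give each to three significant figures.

t_c ≈ 1.20 d; D_c ≈ 2.62 mg/L

t_c = [1/(k_r−k_1)] ln[(k_r/k_1)(1 − D₀(k_r−k_1)/(k_1 L₀))]
= [1/(1.99−0.115)] ln[(1.99/0.115)(1 − 1.43×1.875/(0.115×52.0))]
= (1/1.875) ln[17.30 × 0.5516] = 0.5333 × ln(9.546) = 0.5333 × 2.256 = 1.203 d.
D_c = (k_1/k_r) L₀ e^(−k_1 t_c) = (0.115/1.99) × 52.0 × e^(−0.115×1.203) = 0.05779 × 52.0 × 0.8708 = 2.617 mg/L.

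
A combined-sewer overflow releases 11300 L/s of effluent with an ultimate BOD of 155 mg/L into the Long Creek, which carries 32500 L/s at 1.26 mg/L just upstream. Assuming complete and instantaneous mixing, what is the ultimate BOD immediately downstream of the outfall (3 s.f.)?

Flow-weighted mixing: C = (Q_r C_r + Q_w C_w)/(Q_r + Q_w)
= (32500×1.26 + 11300×155)/(32500 + 11300) = 1.792×10^6/43800 = 40.92 mg/L.

40.9 mg/L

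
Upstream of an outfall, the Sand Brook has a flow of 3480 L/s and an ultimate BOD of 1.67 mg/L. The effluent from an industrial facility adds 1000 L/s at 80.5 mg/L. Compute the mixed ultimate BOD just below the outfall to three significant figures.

Flow-weighted mixing: C = (Q_r C_r + Q_w C_w)/(Q_r + Q_w)
= (3480×1.67 + 1000×80.5)/(3480 + 1000) = 86310/4480 = 19.27 mg/L.

19.3 mg/L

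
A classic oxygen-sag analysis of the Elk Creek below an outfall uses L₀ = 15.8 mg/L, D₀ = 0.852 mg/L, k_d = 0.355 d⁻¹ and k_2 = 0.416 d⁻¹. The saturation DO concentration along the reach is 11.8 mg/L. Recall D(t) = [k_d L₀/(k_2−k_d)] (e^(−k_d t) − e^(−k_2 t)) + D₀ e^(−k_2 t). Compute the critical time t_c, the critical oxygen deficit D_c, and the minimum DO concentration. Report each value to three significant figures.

t_c = [1/(k_2−k_d)] ln[(k_2/k_d)(1 − D₀(k_2−k_d)/(k_d L₀))]
= [1/(0.416−0.355)] ln[(0.416/0.355)(1 − 0.852×0.06100/(0.355×15.8))]
= (1/0.06100) ln[1.172 × 0.9907] = 16.39 × ln(1.161) = 16.39 × 0.1493 = 2.447 d.
D_c = (k_d/k_2) L₀ e^(−k_d t_c) = (0.355/0.416) × 15.8 × e^(−0.355×2.447) = 0.8534 × 15.8 × 0.4195 = 5.657 mg/L.
Minimum DO = C_s − D_c = 11.8 − 5.657 = 6.143 mg/L.

t_c ≈ 2.45 d; D_c ≈ 5.66 mg/L; min DO ≈ 6.14 mg/L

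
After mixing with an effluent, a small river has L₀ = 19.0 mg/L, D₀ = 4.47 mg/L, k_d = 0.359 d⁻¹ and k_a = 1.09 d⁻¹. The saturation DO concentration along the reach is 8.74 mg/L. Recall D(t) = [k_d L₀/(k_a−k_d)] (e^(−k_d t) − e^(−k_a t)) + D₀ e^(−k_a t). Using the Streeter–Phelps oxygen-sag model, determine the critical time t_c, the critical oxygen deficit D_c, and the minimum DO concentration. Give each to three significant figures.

t_c ≈ 0.627 d; D_c ≈ 5.00 mg/L; min DO ≈ 3.74 mg/L

At the critical point dD/dt = 0, so k_d L₀ e^(−k_d t) = k_a D. Substituting D(t) from the Streeter–Phelps equation and solving for t gives
t_c = ln[(k_a/k_d)(1 − D₀(k_a−k_d)/(k_d L₀))] / (k_a−k_d).
Here k_a−k_d = 0.7310 d⁻¹ and 1 − D₀(k_a−k_d)/(k_d L₀) = 1 − 4.47×0.7310/(0.359×19.0) = 0.5210, so
t_c = ln(3.036 × 0.5210) / 0.7310 = 0.4585 / 0.7310 = 0.6272 d.
D_c = (k_d/k_a) L₀ e^(−k_d t_c) = (0.359/1.09) × 19.0 × e^(−0.359×0.6272) = 0.3294 × 19.0 × 0.7984 = 4.996 mg/L.
Minimum DO = C_s − D_c = 8.74 − 4.996 = 3.744 mg/L.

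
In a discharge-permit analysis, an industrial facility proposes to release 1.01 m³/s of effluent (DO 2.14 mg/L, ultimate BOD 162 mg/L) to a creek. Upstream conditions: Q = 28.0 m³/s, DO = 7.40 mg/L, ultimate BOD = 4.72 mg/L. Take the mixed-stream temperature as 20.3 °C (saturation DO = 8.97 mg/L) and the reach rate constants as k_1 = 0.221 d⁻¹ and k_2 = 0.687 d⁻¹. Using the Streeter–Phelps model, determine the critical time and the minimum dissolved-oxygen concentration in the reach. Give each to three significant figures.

t_c ≈ 1.47 d; minimum DO ≈ 6.60 mg/L

Mixed DO = (28.0×7.40 + 1.01×2.14)/(28.0+1.01) = 209.4/29.01 = 7.217 mg/L.
Mixed L₀ = (28.0×4.72 + 1.01×162)/(29.01) = 295.8/29.01 = 10.20 mg/L.
Initial deficit D₀ = C_s − DO₀ = 8.97 − 7.217 = 1.753 mg/L.
t_c = (1/0.4660) ln[(0.687/0.221)(1 − 1.753×0.4660/(0.221×10.20))] = 2.146 × ln(1.982) = 1.468 d.
D_c = (0.221/0.687) × 10.20 × e^(−0.221×1.468) = 0.3217 × 10.20 × 0.7230 = 2.371 mg/L.
Minimum DO = 8.97 − 2.371 = 6.599 mg/L.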